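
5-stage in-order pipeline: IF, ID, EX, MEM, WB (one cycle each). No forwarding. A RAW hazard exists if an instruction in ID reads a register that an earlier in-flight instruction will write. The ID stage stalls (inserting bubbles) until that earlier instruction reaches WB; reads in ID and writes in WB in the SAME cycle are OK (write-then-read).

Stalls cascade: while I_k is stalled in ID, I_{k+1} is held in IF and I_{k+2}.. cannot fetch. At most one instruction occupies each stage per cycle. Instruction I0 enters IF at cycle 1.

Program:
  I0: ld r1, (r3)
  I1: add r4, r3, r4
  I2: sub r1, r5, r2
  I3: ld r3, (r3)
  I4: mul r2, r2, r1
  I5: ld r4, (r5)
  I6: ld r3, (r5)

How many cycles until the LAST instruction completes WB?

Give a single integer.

Answer: 12

Derivation:
I0 ld r1 <- r3: IF@1 ID@2 stall=0 (-) EX@3 MEM@4 WB@5
I1 add r4 <- r3,r4: IF@2 ID@3 stall=0 (-) EX@4 MEM@5 WB@6
I2 sub r1 <- r5,r2: IF@3 ID@4 stall=0 (-) EX@5 MEM@6 WB@7
I3 ld r3 <- r3: IF@4 ID@5 stall=0 (-) EX@6 MEM@7 WB@8
I4 mul r2 <- r2,r1: IF@5 ID@6 stall=1 (RAW on I2.r1 (WB@7)) EX@8 MEM@9 WB@10
I5 ld r4 <- r5: IF@6 ID@8 stall=0 (-) EX@9 MEM@10 WB@11
I6 ld r3 <- r5: IF@8 ID@9 stall=0 (-) EX@10 MEM@11 WB@12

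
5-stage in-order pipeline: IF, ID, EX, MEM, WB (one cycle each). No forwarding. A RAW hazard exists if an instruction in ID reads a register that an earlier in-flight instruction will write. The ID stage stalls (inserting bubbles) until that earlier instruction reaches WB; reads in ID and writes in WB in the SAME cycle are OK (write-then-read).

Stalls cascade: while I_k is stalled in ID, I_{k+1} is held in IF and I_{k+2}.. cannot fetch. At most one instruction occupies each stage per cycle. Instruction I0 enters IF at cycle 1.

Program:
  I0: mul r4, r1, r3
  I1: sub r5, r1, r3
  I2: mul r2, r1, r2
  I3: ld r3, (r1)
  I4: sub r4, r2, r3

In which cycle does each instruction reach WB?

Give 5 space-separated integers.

I0 mul r4 <- r1,r3: IF@1 ID@2 stall=0 (-) EX@3 MEM@4 WB@5
I1 sub r5 <- r1,r3: IF@2 ID@3 stall=0 (-) EX@4 MEM@5 WB@6
I2 mul r2 <- r1,r2: IF@3 ID@4 stall=0 (-) EX@5 MEM@6 WB@7
I3 ld r3 <- r1: IF@4 ID@5 stall=0 (-) EX@6 MEM@7 WB@8
I4 sub r4 <- r2,r3: IF@5 ID@6 stall=2 (RAW on I3.r3 (WB@8)) EX@9 MEM@10 WB@11

Answer: 5 6 7 8 11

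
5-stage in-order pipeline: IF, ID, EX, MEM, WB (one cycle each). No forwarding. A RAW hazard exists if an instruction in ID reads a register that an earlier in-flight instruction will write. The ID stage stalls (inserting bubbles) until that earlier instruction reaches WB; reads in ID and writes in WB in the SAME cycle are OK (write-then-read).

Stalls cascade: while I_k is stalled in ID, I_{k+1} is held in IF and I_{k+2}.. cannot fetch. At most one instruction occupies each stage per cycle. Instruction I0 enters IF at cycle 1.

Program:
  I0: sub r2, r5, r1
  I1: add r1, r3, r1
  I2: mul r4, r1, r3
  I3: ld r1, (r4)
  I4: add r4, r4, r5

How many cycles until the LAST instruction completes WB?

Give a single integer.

I0 sub r2 <- r5,r1: IF@1 ID@2 stall=0 (-) EX@3 MEM@4 WB@5
I1 add r1 <- r3,r1: IF@2 ID@3 stall=0 (-) EX@4 MEM@5 WB@6
I2 mul r4 <- r1,r3: IF@3 ID@4 stall=2 (RAW on I1.r1 (WB@6)) EX@7 MEM@8 WB@9
I3 ld r1 <- r4: IF@4 ID@7 stall=2 (RAW on I2.r4 (WB@9)) EX@10 MEM@11 WB@12
I4 add r4 <- r4,r5: IF@7 ID@10 stall=0 (-) EX@11 MEM@12 WB@13

Answer: 13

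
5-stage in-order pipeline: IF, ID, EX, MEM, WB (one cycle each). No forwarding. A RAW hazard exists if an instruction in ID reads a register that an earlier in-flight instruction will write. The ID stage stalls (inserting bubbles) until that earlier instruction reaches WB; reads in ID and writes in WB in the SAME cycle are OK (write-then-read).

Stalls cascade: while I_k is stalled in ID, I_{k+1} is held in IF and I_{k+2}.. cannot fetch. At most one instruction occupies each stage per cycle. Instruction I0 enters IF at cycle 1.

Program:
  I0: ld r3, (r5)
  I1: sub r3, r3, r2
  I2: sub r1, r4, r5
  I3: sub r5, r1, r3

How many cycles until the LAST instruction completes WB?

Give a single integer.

Answer: 12

Derivation:
I0 ld r3 <- r5: IF@1 ID@2 stall=0 (-) EX@3 MEM@4 WB@5
I1 sub r3 <- r3,r2: IF@2 ID@3 stall=2 (RAW on I0.r3 (WB@5)) EX@6 MEM@7 WB@8
I2 sub r1 <- r4,r5: IF@3 ID@6 stall=0 (-) EX@7 MEM@8 WB@9
I3 sub r5 <- r1,r3: IF@6 ID@7 stall=2 (RAW on I2.r1 (WB@9)) EX@10 MEM@11 WB@12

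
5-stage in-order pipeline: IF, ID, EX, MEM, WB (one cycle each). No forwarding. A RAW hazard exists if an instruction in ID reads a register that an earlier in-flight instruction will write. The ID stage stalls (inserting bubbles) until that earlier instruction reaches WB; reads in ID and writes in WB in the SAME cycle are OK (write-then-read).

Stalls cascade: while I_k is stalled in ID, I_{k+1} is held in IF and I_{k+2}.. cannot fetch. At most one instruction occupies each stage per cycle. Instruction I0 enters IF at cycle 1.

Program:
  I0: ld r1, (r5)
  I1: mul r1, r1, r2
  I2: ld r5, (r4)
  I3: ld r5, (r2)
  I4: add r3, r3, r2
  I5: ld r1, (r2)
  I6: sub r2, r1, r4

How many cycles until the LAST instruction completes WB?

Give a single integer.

I0 ld r1 <- r5: IF@1 ID@2 stall=0 (-) EX@3 MEM@4 WB@5
I1 mul r1 <- r1,r2: IF@2 ID@3 stall=2 (RAW on I0.r1 (WB@5)) EX@6 MEM@7 WB@8
I2 ld r5 <- r4: IF@3 ID@6 stall=0 (-) EX@7 MEM@8 WB@9
I3 ld r5 <- r2: IF@6 ID@7 stall=0 (-) EX@8 MEM@9 WB@10
I4 add r3 <- r3,r2: IF@7 ID@8 stall=0 (-) EX@9 MEM@10 WB@11
I5 ld r1 <- r2: IF@8 ID@9 stall=0 (-) EX@10 MEM@11 WB@12
I6 sub r2 <- r1,r4: IF@9 ID@10 stall=2 (RAW on I5.r1 (WB@12)) EX@13 MEM@14 WB@15

Answer: 15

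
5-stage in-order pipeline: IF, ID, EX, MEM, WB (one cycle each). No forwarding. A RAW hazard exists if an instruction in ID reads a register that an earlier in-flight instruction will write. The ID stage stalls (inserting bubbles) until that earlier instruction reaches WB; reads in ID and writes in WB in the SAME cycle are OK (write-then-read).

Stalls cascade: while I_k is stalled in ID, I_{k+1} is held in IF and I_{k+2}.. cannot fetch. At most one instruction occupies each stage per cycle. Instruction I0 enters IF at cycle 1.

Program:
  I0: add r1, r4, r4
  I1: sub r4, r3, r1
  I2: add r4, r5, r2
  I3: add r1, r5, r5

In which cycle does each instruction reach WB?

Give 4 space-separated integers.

I0 add r1 <- r4,r4: IF@1 ID@2 stall=0 (-) EX@3 MEM@4 WB@5
I1 sub r4 <- r3,r1: IF@2 ID@3 stall=2 (RAW on I0.r1 (WB@5)) EX@6 MEM@7 WB@8
I2 add r4 <- r5,r2: IF@3 ID@6 stall=0 (-) EX@7 MEM@8 WB@9
I3 add r1 <- r5,r5: IF@6 ID@7 stall=0 (-) EX@8 MEM@9 WB@10

Answer: 5 8 9 10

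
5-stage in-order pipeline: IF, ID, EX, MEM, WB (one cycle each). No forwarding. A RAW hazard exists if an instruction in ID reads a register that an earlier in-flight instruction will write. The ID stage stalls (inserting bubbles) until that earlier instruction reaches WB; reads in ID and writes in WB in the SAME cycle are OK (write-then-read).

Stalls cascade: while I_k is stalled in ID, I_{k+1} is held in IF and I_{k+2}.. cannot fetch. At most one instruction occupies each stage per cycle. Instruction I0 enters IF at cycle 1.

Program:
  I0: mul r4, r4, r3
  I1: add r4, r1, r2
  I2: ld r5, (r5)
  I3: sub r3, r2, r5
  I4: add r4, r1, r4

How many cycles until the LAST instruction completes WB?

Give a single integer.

I0 mul r4 <- r4,r3: IF@1 ID@2 stall=0 (-) EX@3 MEM@4 WB@5
I1 add r4 <- r1,r2: IF@2 ID@3 stall=0 (-) EX@4 MEM@5 WB@6
I2 ld r5 <- r5: IF@3 ID@4 stall=0 (-) EX@5 MEM@6 WB@7
I3 sub r3 <- r2,r5: IF@4 ID@5 stall=2 (RAW on I2.r5 (WB@7)) EX@8 MEM@9 WB@10
I4 add r4 <- r1,r4: IF@5 ID@8 stall=0 (-) EX@9 MEM@10 WB@11

Answer: 11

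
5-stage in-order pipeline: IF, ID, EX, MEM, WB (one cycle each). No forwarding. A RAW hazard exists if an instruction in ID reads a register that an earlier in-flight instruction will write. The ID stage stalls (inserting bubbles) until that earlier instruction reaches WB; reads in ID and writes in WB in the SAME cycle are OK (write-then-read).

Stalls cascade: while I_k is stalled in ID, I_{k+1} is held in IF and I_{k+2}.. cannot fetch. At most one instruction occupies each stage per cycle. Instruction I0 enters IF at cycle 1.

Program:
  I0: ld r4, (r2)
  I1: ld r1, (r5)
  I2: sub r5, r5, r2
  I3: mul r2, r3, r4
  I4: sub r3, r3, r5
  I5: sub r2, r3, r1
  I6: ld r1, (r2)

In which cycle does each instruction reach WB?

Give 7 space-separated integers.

Answer: 5 6 7 8 10 13 16

Derivation:
I0 ld r4 <- r2: IF@1 ID@2 stall=0 (-) EX@3 MEM@4 WB@5
I1 ld r1 <- r5: IF@2 ID@3 stall=0 (-) EX@4 MEM@5 WB@6
I2 sub r5 <- r5,r2: IF@3 ID@4 stall=0 (-) EX@5 MEM@6 WB@7
I3 mul r2 <- r3,r4: IF@4 ID@5 stall=0 (-) EX@6 MEM@7 WB@8
I4 sub r3 <- r3,r5: IF@5 ID@6 stall=1 (RAW on I2.r5 (WB@7)) EX@8 MEM@9 WB@10
I5 sub r2 <- r3,r1: IF@6 ID@8 stall=2 (RAW on I4.r3 (WB@10)) EX@11 MEM@12 WB@13
I6 ld r1 <- r2: IF@8 ID@11 stall=2 (RAW on I5.r2 (WB@13)) EX@14 MEM@15 WB@16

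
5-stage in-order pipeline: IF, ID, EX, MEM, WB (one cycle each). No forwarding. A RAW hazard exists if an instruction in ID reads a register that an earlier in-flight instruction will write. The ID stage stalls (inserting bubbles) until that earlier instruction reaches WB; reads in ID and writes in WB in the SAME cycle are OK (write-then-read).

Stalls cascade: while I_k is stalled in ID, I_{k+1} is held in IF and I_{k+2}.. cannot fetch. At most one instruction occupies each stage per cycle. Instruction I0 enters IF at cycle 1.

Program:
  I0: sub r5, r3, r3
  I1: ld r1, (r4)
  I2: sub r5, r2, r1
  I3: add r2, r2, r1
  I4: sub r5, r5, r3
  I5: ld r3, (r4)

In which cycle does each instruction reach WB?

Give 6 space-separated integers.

Answer: 5 6 9 10 12 13

Derivation:
I0 sub r5 <- r3,r3: IF@1 ID@2 stall=0 (-) EX@3 MEM@4 WB@5
I1 ld r1 <- r4: IF@2 ID@3 stall=0 (-) EX@4 MEM@5 WB@6
I2 sub r5 <- r2,r1: IF@3 ID@4 stall=2 (RAW on I1.r1 (WB@6)) EX@7 MEM@8 WB@9
I3 add r2 <- r2,r1: IF@4 ID@7 stall=0 (-) EX@8 MEM@9 WB@10
I4 sub r5 <- r5,r3: IF@7 ID@8 stall=1 (RAW on I2.r5 (WB@9)) EX@10 MEM@11 WB@12
I5 ld r3 <- r4: IF@8 ID@10 stall=0 (-) EX@11 MEM@12 WB@13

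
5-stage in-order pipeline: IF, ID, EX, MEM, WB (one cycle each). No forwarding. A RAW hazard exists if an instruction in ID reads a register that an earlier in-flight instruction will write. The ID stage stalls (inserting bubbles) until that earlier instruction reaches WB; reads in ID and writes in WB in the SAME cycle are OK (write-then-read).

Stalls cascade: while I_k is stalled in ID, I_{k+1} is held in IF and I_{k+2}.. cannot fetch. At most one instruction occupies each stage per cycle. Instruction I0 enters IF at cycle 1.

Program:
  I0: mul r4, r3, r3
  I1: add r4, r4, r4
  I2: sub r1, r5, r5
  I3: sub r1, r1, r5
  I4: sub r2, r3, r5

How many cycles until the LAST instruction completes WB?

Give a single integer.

I0 mul r4 <- r3,r3: IF@1 ID@2 stall=0 (-) EX@3 MEM@4 WB@5
I1 add r4 <- r4,r4: IF@2 ID@3 stall=2 (RAW on I0.r4 (WB@5)) EX@6 MEM@7 WB@8
I2 sub r1 <- r5,r5: IF@3 ID@6 stall=0 (-) EX@7 MEM@8 WB@9
I3 sub r1 <- r1,r5: IF@6 ID@7 stall=2 (RAW on I2.r1 (WB@9)) EX@10 MEM@11 WB@12
I4 sub r2 <- r3,r5: IF@7 ID@10 stall=0 (-) EX@11 MEM@12 WB@13

Answer: 13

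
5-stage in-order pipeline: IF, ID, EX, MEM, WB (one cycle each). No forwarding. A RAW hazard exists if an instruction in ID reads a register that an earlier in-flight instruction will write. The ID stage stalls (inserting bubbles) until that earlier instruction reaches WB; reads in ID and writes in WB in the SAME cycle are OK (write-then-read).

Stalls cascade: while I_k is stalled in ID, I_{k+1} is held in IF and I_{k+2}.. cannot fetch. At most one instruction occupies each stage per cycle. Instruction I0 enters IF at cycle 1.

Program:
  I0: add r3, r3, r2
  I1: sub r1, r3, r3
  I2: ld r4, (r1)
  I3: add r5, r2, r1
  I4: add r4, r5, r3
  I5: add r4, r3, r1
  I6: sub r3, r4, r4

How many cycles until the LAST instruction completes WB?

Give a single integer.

Answer: 19

Derivation:
I0 add r3 <- r3,r2: IF@1 ID@2 stall=0 (-) EX@3 MEM@4 WB@5
I1 sub r1 <- r3,r3: IF@2 ID@3 stall=2 (RAW on I0.r3 (WB@5)) EX@6 MEM@7 WB@8
I2 ld r4 <- r1: IF@3 ID@6 stall=2 (RAW on I1.r1 (WB@8)) EX@9 MEM@10 WB@11
I3 add r5 <- r2,r1: IF@6 ID@9 stall=0 (-) EX@10 MEM@11 WB@12
I4 add r4 <- r5,r3: IF@9 ID@10 stall=2 (RAW on I3.r5 (WB@12)) EX@13 MEM@14 WB@15
I5 add r4 <- r3,r1: IF@10 ID@13 stall=0 (-) EX@14 MEM@15 WB@16
I6 sub r3 <- r4,r4: IF@13 ID@14 stall=2 (RAW on I5.r4 (WB@16)) EX@17 MEM@18 WB@19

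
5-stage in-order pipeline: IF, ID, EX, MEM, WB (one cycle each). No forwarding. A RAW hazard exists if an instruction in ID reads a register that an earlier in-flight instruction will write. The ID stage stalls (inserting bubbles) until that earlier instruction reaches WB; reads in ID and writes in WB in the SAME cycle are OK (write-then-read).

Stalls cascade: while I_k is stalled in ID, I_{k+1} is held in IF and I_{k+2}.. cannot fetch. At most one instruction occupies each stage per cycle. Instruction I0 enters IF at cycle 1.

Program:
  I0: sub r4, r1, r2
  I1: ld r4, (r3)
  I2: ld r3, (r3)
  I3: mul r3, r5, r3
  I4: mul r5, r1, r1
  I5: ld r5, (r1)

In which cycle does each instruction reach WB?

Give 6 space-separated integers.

Answer: 5 6 7 10 11 12

Derivation:
I0 sub r4 <- r1,r2: IF@1 ID@2 stall=0 (-) EX@3 MEM@4 WB@5
I1 ld r4 <- r3: IF@2 ID@3 stall=0 (-) EX@4 MEM@5 WB@6
I2 ld r3 <- r3: IF@3 ID@4 stall=0 (-) EX@5 MEM@6 WB@7
I3 mul r3 <- r5,r3: IF@4 ID@5 stall=2 (RAW on I2.r3 (WB@7)) EX@8 MEM@9 WB@10
I4 mul r5 <- r1,r1: IF@5 ID@8 stall=0 (-) EX@9 MEM@10 WB@11
I5 ld r5 <- r1: IF@8 ID@9 stall=0 (-) EX@10 MEM@11 WB@12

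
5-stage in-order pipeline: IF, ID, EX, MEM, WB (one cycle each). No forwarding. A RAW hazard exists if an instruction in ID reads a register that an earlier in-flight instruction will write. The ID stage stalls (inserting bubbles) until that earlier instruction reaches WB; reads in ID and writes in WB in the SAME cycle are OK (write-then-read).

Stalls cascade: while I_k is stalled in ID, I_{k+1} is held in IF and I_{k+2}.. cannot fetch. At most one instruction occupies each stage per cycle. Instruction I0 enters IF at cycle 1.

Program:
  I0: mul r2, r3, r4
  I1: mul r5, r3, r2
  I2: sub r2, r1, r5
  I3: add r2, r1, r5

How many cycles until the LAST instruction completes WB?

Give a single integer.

Answer: 12

Derivation:
I0 mul r2 <- r3,r4: IF@1 ID@2 stall=0 (-) EX@3 MEM@4 WB@5
I1 mul r5 <- r3,r2: IF@2 ID@3 stall=2 (RAW on I0.r2 (WB@5)) EX@6 MEM@7 WB@8
I2 sub r2 <- r1,r5: IF@3 ID@6 stall=2 (RAW on I1.r5 (WB@8)) EX@9 MEM@10 WB@11
I3 add r2 <- r1,r5: IF@6 ID@9 stall=0 (-) EX@10 MEM@11 WB@12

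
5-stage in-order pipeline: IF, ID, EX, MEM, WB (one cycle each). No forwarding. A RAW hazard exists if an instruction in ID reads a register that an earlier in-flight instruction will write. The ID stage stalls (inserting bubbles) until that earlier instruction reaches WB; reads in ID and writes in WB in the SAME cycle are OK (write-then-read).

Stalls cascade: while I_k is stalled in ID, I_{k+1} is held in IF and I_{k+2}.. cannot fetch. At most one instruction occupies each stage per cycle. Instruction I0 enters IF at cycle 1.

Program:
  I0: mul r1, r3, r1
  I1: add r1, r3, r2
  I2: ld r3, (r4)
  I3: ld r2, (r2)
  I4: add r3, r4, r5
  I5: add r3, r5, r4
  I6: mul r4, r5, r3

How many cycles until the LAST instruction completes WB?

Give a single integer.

Answer: 13

Derivation:
I0 mul r1 <- r3,r1: IF@1 ID@2 stall=0 (-) EX@3 MEM@4 WB@5
I1 add r1 <- r3,r2: IF@2 ID@3 stall=0 (-) EX@4 MEM@5 WB@6
I2 ld r3 <- r4: IF@3 ID@4 stall=0 (-) EX@5 MEM@6 WB@7
I3 ld r2 <- r2: IF@4 ID@5 stall=0 (-) EX@6 MEM@7 WB@8
I4 add r3 <- r4,r5: IF@5 ID@6 stall=0 (-) EX@7 MEM@8 WB@9
I5 add r3 <- r5,r4: IF@6 ID@7 stall=0 (-) EX@8 MEM@9 WB@10
I6 mul r4 <- r5,r3: IF@7 ID@8 stall=2 (RAW on I5.r3 (WB@10)) EX@11 MEM@12 WB@13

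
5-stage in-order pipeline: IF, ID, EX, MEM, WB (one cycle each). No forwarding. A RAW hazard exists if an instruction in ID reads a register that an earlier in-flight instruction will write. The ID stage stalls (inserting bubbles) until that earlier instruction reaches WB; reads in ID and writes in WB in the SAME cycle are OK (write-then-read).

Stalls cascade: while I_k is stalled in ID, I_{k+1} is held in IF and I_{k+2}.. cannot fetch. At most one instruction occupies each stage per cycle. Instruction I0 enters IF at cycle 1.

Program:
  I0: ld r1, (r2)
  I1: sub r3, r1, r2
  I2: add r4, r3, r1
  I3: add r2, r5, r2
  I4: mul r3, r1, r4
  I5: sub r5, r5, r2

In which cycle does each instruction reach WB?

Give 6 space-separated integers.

Answer: 5 8 11 12 14 15

Derivation:
I0 ld r1 <- r2: IF@1 ID@2 stall=0 (-) EX@3 MEM@4 WB@5
I1 sub r3 <- r1,r2: IF@2 ID@3 stall=2 (RAW on I0.r1 (WB@5)) EX@6 MEM@7 WB@8
I2 add r4 <- r3,r1: IF@3 ID@6 stall=2 (RAW on I1.r3 (WB@8)) EX@9 MEM@10 WB@11
I3 add r2 <- r5,r2: IF@6 ID@9 stall=0 (-) EX@10 MEM@11 WB@12
I4 mul r3 <- r1,r4: IF@9 ID@10 stall=1 (RAW on I2.r4 (WB@11)) EX@12 MEM@13 WB@14
I5 sub r5 <- r5,r2: IF@10 ID@12 stall=0 (-) EX@13 MEM@14 WB@15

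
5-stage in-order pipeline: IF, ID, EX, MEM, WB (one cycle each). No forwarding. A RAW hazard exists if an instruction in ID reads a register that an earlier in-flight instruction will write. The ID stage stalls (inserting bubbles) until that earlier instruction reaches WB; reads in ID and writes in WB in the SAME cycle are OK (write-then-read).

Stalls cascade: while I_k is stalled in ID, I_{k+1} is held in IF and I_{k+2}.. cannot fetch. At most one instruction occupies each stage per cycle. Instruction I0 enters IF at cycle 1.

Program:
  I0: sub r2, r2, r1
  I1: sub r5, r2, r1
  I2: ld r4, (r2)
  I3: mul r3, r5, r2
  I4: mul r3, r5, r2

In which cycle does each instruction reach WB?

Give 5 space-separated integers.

I0 sub r2 <- r2,r1: IF@1 ID@2 stall=0 (-) EX@3 MEM@4 WB@5
I1 sub r5 <- r2,r1: IF@2 ID@3 stall=2 (RAW on I0.r2 (WB@5)) EX@6 MEM@7 WB@8
I2 ld r4 <- r2: IF@3 ID@6 stall=0 (-) EX@7 MEM@8 WB@9
I3 mul r3 <- r5,r2: IF@6 ID@7 stall=1 (RAW on I1.r5 (WB@8)) EX@9 MEM@10 WB@11
I4 mul r3 <- r5,r2: IF@7 ID@9 stall=0 (-) EX@10 MEM@11 WB@12

Answer: 5 8 9 11 12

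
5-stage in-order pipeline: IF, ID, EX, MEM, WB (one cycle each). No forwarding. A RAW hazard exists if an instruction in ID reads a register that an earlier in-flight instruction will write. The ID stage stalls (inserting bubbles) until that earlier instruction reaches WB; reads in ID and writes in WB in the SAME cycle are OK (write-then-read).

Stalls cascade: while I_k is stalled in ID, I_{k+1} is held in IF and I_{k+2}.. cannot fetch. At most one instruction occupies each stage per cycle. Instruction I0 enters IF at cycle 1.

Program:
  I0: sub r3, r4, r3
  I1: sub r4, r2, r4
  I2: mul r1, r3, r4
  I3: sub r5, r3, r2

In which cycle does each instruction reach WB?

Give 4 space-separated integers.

Answer: 5 6 9 10

Derivation:
I0 sub r3 <- r4,r3: IF@1 ID@2 stall=0 (-) EX@3 MEM@4 WB@5
I1 sub r4 <- r2,r4: IF@2 ID@3 stall=0 (-) EX@4 MEM@5 WB@6
I2 mul r1 <- r3,r4: IF@3 ID@4 stall=2 (RAW on I1.r4 (WB@6)) EX@7 MEM@8 WB@9
I3 sub r5 <- r3,r2: IF@4 ID@7 stall=0 (-) EX@8 MEM@9 WB@10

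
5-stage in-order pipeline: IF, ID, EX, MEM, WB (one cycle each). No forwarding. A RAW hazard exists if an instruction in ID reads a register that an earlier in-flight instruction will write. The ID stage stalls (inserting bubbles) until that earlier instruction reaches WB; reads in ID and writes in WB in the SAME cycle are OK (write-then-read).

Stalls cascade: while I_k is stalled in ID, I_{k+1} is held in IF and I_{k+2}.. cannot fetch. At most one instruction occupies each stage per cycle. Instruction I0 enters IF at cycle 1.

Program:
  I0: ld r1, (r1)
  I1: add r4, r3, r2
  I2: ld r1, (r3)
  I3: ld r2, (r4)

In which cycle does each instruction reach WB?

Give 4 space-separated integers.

I0 ld r1 <- r1: IF@1 ID@2 stall=0 (-) EX@3 MEM@4 WB@5
I1 add r4 <- r3,r2: IF@2 ID@3 stall=0 (-) EX@4 MEM@5 WB@6
I2 ld r1 <- r3: IF@3 ID@4 stall=0 (-) EX@5 MEM@6 WB@7
I3 ld r2 <- r4: IF@4 ID@5 stall=1 (RAW on I1.r4 (WB@6)) EX@7 MEM@8 WB@9

Answer: 5 6 7 9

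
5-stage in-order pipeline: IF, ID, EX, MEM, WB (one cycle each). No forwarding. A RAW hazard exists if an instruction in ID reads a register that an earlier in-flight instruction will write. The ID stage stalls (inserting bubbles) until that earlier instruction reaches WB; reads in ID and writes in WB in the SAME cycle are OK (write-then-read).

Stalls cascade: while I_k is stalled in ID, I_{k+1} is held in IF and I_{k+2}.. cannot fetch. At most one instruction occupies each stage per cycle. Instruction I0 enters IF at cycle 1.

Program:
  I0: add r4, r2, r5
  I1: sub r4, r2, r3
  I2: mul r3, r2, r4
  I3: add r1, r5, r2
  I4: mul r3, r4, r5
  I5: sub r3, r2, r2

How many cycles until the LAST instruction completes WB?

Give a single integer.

Answer: 12

Derivation:
I0 add r4 <- r2,r5: IF@1 ID@2 stall=0 (-) EX@3 MEM@4 WB@5
I1 sub r4 <- r2,r3: IF@2 ID@3 stall=0 (-) EX@4 MEM@5 WB@6
I2 mul r3 <- r2,r4: IF@3 ID@4 stall=2 (RAW on I1.r4 (WB@6)) EX@7 MEM@8 WB@9
I3 add r1 <- r5,r2: IF@4 ID@7 stall=0 (-) EX@8 MEM@9 WB@10
I4 mul r3 <- r4,r5: IF@7 ID@8 stall=0 (-) EX@9 MEM@10 WB@11
I5 sub r3 <- r2,r2: IF@8 ID@9 stall=0 (-) EX@10 MEM@11 WB@12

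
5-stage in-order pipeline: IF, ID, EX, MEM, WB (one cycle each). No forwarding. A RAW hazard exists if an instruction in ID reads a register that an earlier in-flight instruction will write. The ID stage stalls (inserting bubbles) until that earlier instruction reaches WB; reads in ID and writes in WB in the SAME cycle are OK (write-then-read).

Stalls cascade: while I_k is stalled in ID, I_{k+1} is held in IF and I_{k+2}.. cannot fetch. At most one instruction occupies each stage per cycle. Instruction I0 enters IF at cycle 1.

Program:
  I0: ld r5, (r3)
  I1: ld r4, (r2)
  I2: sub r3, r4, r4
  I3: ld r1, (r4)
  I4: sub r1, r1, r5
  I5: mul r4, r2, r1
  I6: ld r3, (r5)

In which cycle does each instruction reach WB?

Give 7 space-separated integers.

I0 ld r5 <- r3: IF@1 ID@2 stall=0 (-) EX@3 MEM@4 WB@5
I1 ld r4 <- r2: IF@2 ID@3 stall=0 (-) EX@4 MEM@5 WB@6
I2 sub r3 <- r4,r4: IF@3 ID@4 stall=2 (RAW on I1.r4 (WB@6)) EX@7 MEM@8 WB@9
I3 ld r1 <- r4: IF@4 ID@7 stall=0 (-) EX@8 MEM@9 WB@10
I4 sub r1 <- r1,r5: IF@7 ID@8 stall=2 (RAW on I3.r1 (WB@10)) EX@11 MEM@12 WB@13
I5 mul r4 <- r2,r1: IF@8 ID@11 stall=2 (RAW on I4.r1 (WB@13)) EX@14 MEM@15 WB@16
I6 ld r3 <- r5: IF@11 ID@14 stall=0 (-) EX@15 MEM@16 WB@17

Answer: 5 6 9 10 13 16 17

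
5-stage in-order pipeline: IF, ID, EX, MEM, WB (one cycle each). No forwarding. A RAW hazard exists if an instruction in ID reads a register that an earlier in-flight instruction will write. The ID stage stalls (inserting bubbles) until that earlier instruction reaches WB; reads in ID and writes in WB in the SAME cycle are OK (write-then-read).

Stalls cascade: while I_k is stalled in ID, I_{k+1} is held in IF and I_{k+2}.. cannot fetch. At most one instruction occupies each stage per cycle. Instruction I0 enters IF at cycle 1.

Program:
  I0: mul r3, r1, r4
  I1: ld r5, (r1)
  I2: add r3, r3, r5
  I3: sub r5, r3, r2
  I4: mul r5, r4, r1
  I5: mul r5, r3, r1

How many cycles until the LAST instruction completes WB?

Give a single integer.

I0 mul r3 <- r1,r4: IF@1 ID@2 stall=0 (-) EX@3 MEM@4 WB@5
I1 ld r5 <- r1: IF@2 ID@3 stall=0 (-) EX@4 MEM@5 WB@6
I2 add r3 <- r3,r5: IF@3 ID@4 stall=2 (RAW on I1.r5 (WB@6)) EX@7 MEM@8 WB@9
I3 sub r5 <- r3,r2: IF@4 ID@7 stall=2 (RAW on I2.r3 (WB@9)) EX@10 MEM@11 WB@12
I4 mul r5 <- r4,r1: IF@7 ID@10 stall=0 (-) EX@11 MEM@12 WB@13
I5 mul r5 <- r3,r1: IF@10 ID@11 stall=0 (-) EX@12 MEM@13 WB@14

Answer: 14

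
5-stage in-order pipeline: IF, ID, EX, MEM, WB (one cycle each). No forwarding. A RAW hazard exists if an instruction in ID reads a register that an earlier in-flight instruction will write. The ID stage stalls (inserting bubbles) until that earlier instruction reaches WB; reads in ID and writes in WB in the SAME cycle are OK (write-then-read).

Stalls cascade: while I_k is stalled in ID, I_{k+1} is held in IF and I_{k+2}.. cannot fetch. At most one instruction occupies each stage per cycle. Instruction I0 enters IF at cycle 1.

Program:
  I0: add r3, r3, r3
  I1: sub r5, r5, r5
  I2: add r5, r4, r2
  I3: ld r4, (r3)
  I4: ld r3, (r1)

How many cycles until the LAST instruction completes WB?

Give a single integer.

I0 add r3 <- r3,r3: IF@1 ID@2 stall=0 (-) EX@3 MEM@4 WB@5
I1 sub r5 <- r5,r5: IF@2 ID@3 stall=0 (-) EX@4 MEM@5 WB@6
I2 add r5 <- r4,r2: IF@3 ID@4 stall=0 (-) EX@5 MEM@6 WB@7
I3 ld r4 <- r3: IF@4 ID@5 stall=0 (-) EX@6 MEM@7 WB@8
I4 ld r3 <- r1: IF@5 ID@6 stall=0 (-) EX@7 MEM@8 WB@9

Answer: 9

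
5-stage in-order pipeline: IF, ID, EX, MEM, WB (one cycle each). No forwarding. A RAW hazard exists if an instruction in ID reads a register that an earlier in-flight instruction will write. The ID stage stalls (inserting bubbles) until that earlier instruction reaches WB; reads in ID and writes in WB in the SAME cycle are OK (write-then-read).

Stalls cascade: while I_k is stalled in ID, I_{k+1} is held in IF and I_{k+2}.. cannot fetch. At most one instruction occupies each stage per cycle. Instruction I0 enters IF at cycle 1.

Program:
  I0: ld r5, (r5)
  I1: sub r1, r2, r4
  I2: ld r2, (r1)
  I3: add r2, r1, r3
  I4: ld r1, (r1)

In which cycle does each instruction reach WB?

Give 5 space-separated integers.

Answer: 5 6 9 10 11

Derivation:
I0 ld r5 <- r5: IF@1 ID@2 stall=0 (-) EX@3 MEM@4 WB@5
I1 sub r1 <- r2,r4: IF@2 ID@3 stall=0 (-) EX@4 MEM@5 WB@6
I2 ld r2 <- r1: IF@3 ID@4 stall=2 (RAW on I1.r1 (WB@6)) EX@7 MEM@8 WB@9
I3 add r2 <- r1,r3: IF@4 ID@7 stall=0 (-) EX@8 MEM@9 WB@10
I4 ld r1 <- r1: IF@7 ID@8 stall=0 (-) EX@9 MEM@10 WB@11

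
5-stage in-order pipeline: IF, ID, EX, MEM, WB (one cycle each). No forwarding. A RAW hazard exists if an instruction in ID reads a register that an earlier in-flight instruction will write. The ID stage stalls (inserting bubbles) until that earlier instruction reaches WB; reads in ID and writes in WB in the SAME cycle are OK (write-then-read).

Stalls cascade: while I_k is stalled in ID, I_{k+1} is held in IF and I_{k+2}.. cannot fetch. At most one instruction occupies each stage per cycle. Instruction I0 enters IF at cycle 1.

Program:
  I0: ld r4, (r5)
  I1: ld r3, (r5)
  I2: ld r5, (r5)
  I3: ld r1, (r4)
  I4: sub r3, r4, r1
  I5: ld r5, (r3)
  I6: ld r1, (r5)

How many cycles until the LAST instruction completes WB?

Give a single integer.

I0 ld r4 <- r5: IF@1 ID@2 stall=0 (-) EX@3 MEM@4 WB@5
I1 ld r3 <- r5: IF@2 ID@3 stall=0 (-) EX@4 MEM@5 WB@6
I2 ld r5 <- r5: IF@3 ID@4 stall=0 (-) EX@5 MEM@6 WB@7
I3 ld r1 <- r4: IF@4 ID@5 stall=0 (-) EX@6 MEM@7 WB@8
I4 sub r3 <- r4,r1: IF@5 ID@6 stall=2 (RAW on I3.r1 (WB@8)) EX@9 MEM@10 WB@11
I5 ld r5 <- r3: IF@6 ID@9 stall=2 (RAW on I4.r3 (WB@11)) EX@12 MEM@13 WB@14
I6 ld r1 <- r5: IF@9 ID@12 stall=2 (RAW on I5.r5 (WB@14)) EX@15 MEM@16 WB@17

Answer: 17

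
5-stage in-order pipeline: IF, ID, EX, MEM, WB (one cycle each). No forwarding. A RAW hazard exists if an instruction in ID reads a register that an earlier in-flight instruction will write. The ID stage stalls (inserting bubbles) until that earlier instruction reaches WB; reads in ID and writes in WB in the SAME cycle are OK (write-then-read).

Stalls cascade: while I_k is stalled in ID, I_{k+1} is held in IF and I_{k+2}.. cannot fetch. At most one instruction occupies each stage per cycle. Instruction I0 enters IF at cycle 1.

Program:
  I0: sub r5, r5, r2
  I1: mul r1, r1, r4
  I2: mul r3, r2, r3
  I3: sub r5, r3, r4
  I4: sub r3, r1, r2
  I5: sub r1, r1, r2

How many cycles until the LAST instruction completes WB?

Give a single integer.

I0 sub r5 <- r5,r2: IF@1 ID@2 stall=0 (-) EX@3 MEM@4 WB@5
I1 mul r1 <- r1,r4: IF@2 ID@3 stall=0 (-) EX@4 MEM@5 WB@6
I2 mul r3 <- r2,r3: IF@3 ID@4 stall=0 (-) EX@5 MEM@6 WB@7
I3 sub r5 <- r3,r4: IF@4 ID@5 stall=2 (RAW on I2.r3 (WB@7)) EX@8 MEM@9 WB@10
I4 sub r3 <- r1,r2: IF@5 ID@8 stall=0 (-) EX@9 MEM@10 WB@11
I5 sub r1 <- r1,r2: IF@8 ID@9 stall=0 (-) EX@10 MEM@11 WB@12

Answer: 12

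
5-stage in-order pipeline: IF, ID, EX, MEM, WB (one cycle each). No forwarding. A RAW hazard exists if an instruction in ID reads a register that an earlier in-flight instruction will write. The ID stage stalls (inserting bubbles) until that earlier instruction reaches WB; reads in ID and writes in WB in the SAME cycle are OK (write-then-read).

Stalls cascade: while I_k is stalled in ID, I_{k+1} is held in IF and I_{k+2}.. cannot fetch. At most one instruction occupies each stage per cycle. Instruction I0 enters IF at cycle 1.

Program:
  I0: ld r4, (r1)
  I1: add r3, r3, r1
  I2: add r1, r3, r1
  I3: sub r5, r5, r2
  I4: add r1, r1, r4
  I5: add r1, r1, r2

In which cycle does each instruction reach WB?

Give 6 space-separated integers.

I0 ld r4 <- r1: IF@1 ID@2 stall=0 (-) EX@3 MEM@4 WB@5
I1 add r3 <- r3,r1: IF@2 ID@3 stall=0 (-) EX@4 MEM@5 WB@6
I2 add r1 <- r3,r1: IF@3 ID@4 stall=2 (RAW on I1.r3 (WB@6)) EX@7 MEM@8 WB@9
I3 sub r5 <- r5,r2: IF@4 ID@7 stall=0 (-) EX@8 MEM@9 WB@10
I4 add r1 <- r1,r4: IF@7 ID@8 stall=1 (RAW on I2.r1 (WB@9)) EX@10 MEM@11 WB@12
I5 add r1 <- r1,r2: IF@8 ID@10 stall=2 (RAW on I4.r1 (WB@12)) EX@13 MEM@14 WB@15

Answer: 5 6 9 10 12 15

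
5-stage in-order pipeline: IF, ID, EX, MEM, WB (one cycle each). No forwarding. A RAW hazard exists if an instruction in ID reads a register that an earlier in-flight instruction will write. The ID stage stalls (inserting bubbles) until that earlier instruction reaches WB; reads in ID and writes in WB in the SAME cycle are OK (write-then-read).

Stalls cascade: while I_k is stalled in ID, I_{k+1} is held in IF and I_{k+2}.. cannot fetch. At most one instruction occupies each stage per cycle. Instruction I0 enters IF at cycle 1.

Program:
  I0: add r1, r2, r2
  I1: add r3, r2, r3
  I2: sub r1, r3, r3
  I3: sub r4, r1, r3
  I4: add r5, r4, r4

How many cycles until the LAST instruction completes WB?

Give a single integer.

I0 add r1 <- r2,r2: IF@1 ID@2 stall=0 (-) EX@3 MEM@4 WB@5
I1 add r3 <- r2,r3: IF@2 ID@3 stall=0 (-) EX@4 MEM@5 WB@6
I2 sub r1 <- r3,r3: IF@3 ID@4 stall=2 (RAW on I1.r3 (WB@6)) EX@7 MEM@8 WB@9
I3 sub r4 <- r1,r3: IF@4 ID@7 stall=2 (RAW on I2.r1 (WB@9)) EX@10 MEM@11 WB@12
I4 add r5 <- r4,r4: IF@7 ID@10 stall=2 (RAW on I3.r4 (WB@12)) EX@13 MEM@14 WB@15

Answer: 15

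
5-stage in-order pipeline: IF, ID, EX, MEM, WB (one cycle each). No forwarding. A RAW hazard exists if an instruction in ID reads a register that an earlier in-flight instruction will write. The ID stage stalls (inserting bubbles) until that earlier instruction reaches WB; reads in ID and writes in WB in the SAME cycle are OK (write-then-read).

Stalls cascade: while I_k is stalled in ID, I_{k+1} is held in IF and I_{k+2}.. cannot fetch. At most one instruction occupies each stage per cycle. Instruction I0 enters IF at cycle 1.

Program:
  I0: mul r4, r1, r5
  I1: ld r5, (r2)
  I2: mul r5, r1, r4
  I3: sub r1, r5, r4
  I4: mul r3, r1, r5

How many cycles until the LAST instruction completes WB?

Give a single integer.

Answer: 14

Derivation:
I0 mul r4 <- r1,r5: IF@1 ID@2 stall=0 (-) EX@3 MEM@4 WB@5
I1 ld r5 <- r2: IF@2 ID@3 stall=0 (-) EX@4 MEM@5 WB@6
I2 mul r5 <- r1,r4: IF@3 ID@4 stall=1 (RAW on I0.r4 (WB@5)) EX@6 MEM@7 WB@8
I3 sub r1 <- r5,r4: IF@4 ID@6 stall=2 (RAW on I2.r5 (WB@8)) EX@9 MEM@10 WB@11
I4 mul r3 <- r1,r5: IF@6 ID@9 stall=2 (RAW on I3.r1 (WB@11)) EX@12 MEM@13 WB@14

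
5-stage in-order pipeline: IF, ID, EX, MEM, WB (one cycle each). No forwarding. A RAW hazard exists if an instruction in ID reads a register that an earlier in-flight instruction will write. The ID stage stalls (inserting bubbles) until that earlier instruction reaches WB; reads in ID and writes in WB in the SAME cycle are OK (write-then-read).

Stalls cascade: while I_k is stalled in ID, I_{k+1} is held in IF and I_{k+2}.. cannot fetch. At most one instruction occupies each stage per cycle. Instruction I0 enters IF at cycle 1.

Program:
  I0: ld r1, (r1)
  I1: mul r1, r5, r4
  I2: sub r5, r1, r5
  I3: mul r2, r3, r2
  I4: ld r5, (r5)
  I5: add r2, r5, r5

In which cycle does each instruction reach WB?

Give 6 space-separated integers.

I0 ld r1 <- r1: IF@1 ID@2 stall=0 (-) EX@3 MEM@4 WB@5
I1 mul r1 <- r5,r4: IF@2 ID@3 stall=0 (-) EX@4 MEM@5 WB@6
I2 sub r5 <- r1,r5: IF@3 ID@4 stall=2 (RAW on I1.r1 (WB@6)) EX@7 MEM@8 WB@9
I3 mul r2 <- r3,r2: IF@4 ID@7 stall=0 (-) EX@8 MEM@9 WB@10
I4 ld r5 <- r5: IF@7 ID@8 stall=1 (RAW on I2.r5 (WB@9)) EX@10 MEM@11 WB@12
I5 add r2 <- r5,r5: IF@8 ID@10 stall=2 (RAW on I4.r5 (WB@12)) EX@13 MEM@14 WB@15

Answer: 5 6 9 10 12 15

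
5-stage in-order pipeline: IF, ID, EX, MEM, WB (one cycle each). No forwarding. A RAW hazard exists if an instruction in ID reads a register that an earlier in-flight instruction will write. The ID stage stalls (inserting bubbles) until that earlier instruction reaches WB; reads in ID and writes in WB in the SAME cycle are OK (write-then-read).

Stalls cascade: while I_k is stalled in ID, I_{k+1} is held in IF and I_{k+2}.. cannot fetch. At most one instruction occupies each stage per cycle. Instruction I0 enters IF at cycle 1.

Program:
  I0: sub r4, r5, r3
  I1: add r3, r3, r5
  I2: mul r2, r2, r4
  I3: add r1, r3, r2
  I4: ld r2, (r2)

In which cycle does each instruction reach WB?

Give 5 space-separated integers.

Answer: 5 6 8 11 12

Derivation:
I0 sub r4 <- r5,r3: IF@1 ID@2 stall=0 (-) EX@3 MEM@4 WB@5
I1 add r3 <- r3,r5: IF@2 ID@3 stall=0 (-) EX@4 MEM@5 WB@6
I2 mul r2 <- r2,r4: IF@3 ID@4 stall=1 (RAW on I0.r4 (WB@5)) EX@6 MEM@7 WB@8
I3 add r1 <- r3,r2: IF@4 ID@6 stall=2 (RAW on I2.r2 (WB@8)) EX@9 MEM@10 WB@11
I4 ld r2 <- r2: IF@6 ID@9 stall=0 (-) EX@10 MEM@11 WB@12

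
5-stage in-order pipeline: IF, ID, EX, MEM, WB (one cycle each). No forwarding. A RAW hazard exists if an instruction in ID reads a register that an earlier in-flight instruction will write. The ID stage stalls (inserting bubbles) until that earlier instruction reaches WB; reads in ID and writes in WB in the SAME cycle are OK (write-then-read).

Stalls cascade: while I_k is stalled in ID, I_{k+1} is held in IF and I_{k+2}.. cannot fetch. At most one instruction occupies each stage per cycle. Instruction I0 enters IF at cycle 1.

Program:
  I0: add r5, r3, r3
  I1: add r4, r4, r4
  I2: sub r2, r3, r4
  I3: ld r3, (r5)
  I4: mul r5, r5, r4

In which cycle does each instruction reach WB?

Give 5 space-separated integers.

Answer: 5 6 9 10 11

Derivation:
I0 add r5 <- r3,r3: IF@1 ID@2 stall=0 (-) EX@3 MEM@4 WB@5
I1 add r4 <- r4,r4: IF@2 ID@3 stall=0 (-) EX@4 MEM@5 WB@6
I2 sub r2 <- r3,r4: IF@3 ID@4 stall=2 (RAW on I1.r4 (WB@6)) EX@7 MEM@8 WB@9
I3 ld r3 <- r5: IF@4 ID@7 stall=0 (-) EX@8 MEM@9 WB@10
I4 mul r5 <- r5,r4: IF@7 ID@8 stall=0 (-) EX@9 MEM@10 WB@11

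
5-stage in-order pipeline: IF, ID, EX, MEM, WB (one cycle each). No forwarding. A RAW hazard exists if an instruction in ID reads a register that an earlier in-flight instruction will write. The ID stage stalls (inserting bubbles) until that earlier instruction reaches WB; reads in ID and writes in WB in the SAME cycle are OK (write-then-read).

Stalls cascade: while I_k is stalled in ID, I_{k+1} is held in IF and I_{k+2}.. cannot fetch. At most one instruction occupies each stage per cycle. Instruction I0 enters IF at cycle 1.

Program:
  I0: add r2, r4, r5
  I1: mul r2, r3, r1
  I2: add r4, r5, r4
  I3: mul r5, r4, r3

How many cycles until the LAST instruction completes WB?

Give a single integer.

Answer: 10

Derivation:
I0 add r2 <- r4,r5: IF@1 ID@2 stall=0 (-) EX@3 MEM@4 WB@5
I1 mul r2 <- r3,r1: IF@2 ID@3 stall=0 (-) EX@4 MEM@5 WB@6
I2 add r4 <- r5,r4: IF@3 ID@4 stall=0 (-) EX@5 MEM@6 WB@7
I3 mul r5 <- r4,r3: IF@4 ID@5 stall=2 (RAW on I2.r4 (WB@7)) EX@8 MEM@9 WB@10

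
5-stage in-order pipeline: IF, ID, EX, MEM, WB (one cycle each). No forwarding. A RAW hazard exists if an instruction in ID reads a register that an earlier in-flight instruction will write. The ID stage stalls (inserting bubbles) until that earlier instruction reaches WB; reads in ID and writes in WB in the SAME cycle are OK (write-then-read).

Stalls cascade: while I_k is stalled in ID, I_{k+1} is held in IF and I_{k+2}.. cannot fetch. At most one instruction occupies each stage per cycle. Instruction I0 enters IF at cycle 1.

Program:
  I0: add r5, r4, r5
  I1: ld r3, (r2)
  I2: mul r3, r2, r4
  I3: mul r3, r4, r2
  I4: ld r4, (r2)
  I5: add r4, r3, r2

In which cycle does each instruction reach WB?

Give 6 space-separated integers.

I0 add r5 <- r4,r5: IF@1 ID@2 stall=0 (-) EX@3 MEM@4 WB@5
I1 ld r3 <- r2: IF@2 ID@3 stall=0 (-) EX@4 MEM@5 WB@6
I2 mul r3 <- r2,r4: IF@3 ID@4 stall=0 (-) EX@5 MEM@6 WB@7
I3 mul r3 <- r4,r2: IF@4 ID@5 stall=0 (-) EX@6 MEM@7 WB@8
I4 ld r4 <- r2: IF@5 ID@6 stall=0 (-) EX@7 MEM@8 WB@9
I5 add r4 <- r3,r2: IF@6 ID@7 stall=1 (RAW on I3.r3 (WB@8)) EX@9 MEM@10 WB@11

Answer: 5 6 7 8 9 11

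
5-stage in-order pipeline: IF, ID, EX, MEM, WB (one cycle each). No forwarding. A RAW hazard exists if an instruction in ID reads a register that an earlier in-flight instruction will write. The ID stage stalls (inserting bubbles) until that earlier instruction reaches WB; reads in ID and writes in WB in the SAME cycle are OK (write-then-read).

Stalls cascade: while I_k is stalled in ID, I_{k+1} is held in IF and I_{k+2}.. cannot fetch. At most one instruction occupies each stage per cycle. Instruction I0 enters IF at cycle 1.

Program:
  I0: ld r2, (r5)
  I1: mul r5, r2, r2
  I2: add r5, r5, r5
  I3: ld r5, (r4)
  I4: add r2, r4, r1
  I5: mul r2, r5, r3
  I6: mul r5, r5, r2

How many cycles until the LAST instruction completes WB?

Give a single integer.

Answer: 18

Derivation:
I0 ld r2 <- r5: IF@1 ID@2 stall=0 (-) EX@3 MEM@4 WB@5
I1 mul r5 <- r2,r2: IF@2 ID@3 stall=2 (RAW on I0.r2 (WB@5)) EX@6 MEM@7 WB@8
I2 add r5 <- r5,r5: IF@3 ID@6 stall=2 (RAW on I1.r5 (WB@8)) EX@9 MEM@10 WB@11
I3 ld r5 <- r4: IF@6 ID@9 stall=0 (-) EX@10 MEM@11 WB@12
I4 add r2 <- r4,r1: IF@9 ID@10 stall=0 (-) EX@11 MEM@12 WB@13
I5 mul r2 <- r5,r3: IF@10 ID@11 stall=1 (RAW on I3.r5 (WB@12)) EX@13 MEM@14 WB@15
I6 mul r5 <- r5,r2: IF@11 ID@13 stall=2 (RAW on I5.r2 (WB@15)) EX@16 MEM@17 WB@18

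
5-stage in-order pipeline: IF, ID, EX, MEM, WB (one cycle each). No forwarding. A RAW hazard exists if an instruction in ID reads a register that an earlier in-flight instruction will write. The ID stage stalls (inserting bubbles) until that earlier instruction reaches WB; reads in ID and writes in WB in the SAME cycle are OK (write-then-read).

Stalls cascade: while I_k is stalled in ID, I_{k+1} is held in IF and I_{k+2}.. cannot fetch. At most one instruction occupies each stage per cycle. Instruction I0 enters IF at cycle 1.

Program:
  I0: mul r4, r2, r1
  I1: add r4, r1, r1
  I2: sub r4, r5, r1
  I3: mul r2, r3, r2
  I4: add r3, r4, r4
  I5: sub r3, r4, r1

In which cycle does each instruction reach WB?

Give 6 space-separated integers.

Answer: 5 6 7 8 10 11

Derivation:
I0 mul r4 <- r2,r1: IF@1 ID@2 stall=0 (-) EX@3 MEM@4 WB@5
I1 add r4 <- r1,r1: IF@2 ID@3 stall=0 (-) EX@4 MEM@5 WB@6
I2 sub r4 <- r5,r1: IF@3 ID@4 stall=0 (-) EX@5 MEM@6 WB@7
I3 mul r2 <- r3,r2: IF@4 ID@5 stall=0 (-) EX@6 MEM@7 WB@8
I4 add r3 <- r4,r4: IF@5 ID@6 stall=1 (RAW on I2.r4 (WB@7)) EX@8 MEM@9 WB@10
I5 sub r3 <- r4,r1: IF@6 ID@8 stall=0 (-) EX@9 MEM@10 WB@11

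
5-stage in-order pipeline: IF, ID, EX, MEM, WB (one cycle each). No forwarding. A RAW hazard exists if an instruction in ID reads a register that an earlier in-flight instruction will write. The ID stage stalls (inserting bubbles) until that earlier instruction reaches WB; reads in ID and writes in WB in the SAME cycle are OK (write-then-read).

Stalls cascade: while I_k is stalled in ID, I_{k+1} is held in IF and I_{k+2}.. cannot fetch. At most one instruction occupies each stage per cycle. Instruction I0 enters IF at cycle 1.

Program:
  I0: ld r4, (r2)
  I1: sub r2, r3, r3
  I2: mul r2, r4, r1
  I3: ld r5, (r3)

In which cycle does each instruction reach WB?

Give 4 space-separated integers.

Answer: 5 6 8 9

Derivation:
I0 ld r4 <- r2: IF@1 ID@2 stall=0 (-) EX@3 MEM@4 WB@5
I1 sub r2 <- r3,r3: IF@2 ID@3 stall=0 (-) EX@4 MEM@5 WB@6
I2 mul r2 <- r4,r1: IF@3 ID@4 stall=1 (RAW on I0.r4 (WB@5)) EX@6 MEM@7 WB@8
I3 ld r5 <- r3: IF@4 ID@6 stall=0 (-) EX@7 MEM@8 WB@9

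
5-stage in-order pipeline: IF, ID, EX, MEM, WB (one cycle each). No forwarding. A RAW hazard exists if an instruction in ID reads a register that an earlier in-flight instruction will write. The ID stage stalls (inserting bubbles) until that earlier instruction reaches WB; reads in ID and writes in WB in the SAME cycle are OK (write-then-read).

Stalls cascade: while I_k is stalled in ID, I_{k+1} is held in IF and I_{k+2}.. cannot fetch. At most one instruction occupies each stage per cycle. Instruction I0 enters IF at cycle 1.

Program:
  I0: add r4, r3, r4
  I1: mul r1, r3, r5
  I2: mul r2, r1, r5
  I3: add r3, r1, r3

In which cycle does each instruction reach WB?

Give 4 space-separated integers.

Answer: 5 6 9 10

Derivation:
I0 add r4 <- r3,r4: IF@1 ID@2 stall=0 (-) EX@3 MEM@4 WB@5
I1 mul r1 <- r3,r5: IF@2 ID@3 stall=0 (-) EX@4 MEM@5 WB@6
I2 mul r2 <- r1,r5: IF@3 ID@4 stall=2 (RAW on I1.r1 (WB@6)) EX@7 MEM@8 WB@9
I3 add r3 <- r1,r3: IF@4 ID@7 stall=0 (-) EX@8 MEM@9 WB@10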